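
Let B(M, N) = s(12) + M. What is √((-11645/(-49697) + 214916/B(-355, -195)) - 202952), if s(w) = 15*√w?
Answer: √(-892370268967135545 + 75187291274790450*√3)/(248485*√(71 - 6*√3)) ≈ 451.29*I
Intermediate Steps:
B(M, N) = M + 30*√3 (B(M, N) = 15*√12 + M = 15*(2*√3) + M = 30*√3 + M = M + 30*√3)
√((-11645/(-49697) + 214916/B(-355, -195)) - 202952) = √((-11645/(-49697) + 214916/(-355 + 30*√3)) - 202952) = √((-11645*(-1/49697) + 214916/(-355 + 30*√3)) - 202952) = √((11645/49697 + 214916/(-355 + 30*√3)) - 202952) = √(-10086093899/49697 + 214916/(-355 + 30*√3))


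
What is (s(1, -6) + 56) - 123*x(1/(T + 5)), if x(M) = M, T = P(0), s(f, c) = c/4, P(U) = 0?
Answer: 299/10 ≈ 29.900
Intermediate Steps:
s(f, c) = c/4 (s(f, c) = c*(¼) = c/4)
T = 0
(s(1, -6) + 56) - 123*x(1/(T + 5)) = ((¼)*(-6) + 56) - 123/(0 + 5) = (-3/2 + 56) - 123/5 = 109/2 - 123*⅕ = 109/2 - 123/5 = 299/10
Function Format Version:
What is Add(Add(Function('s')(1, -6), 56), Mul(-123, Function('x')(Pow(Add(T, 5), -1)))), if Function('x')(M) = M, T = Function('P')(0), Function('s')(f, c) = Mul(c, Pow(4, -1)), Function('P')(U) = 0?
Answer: Rational(299, 10) ≈ 29.900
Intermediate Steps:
Function('s')(f, c) = Mul(Rational(1, 4), c) (Function('s')(f, c) = Mul(c, Rational(1, 4)) = Mul(Rational(1, 4), c))
T = 0
Add(Add(Function('s')(1, -6), 56), Mul(-123, Function('x')(Pow(Add(T, 5), -1)))) = Add(Add(Mul(Rational(1, 4), -6), 56), Mul(-123, Pow(Add(0, 5), -1))) = Add(Add(Rational(-3, 2), 56), Mul(-123, Pow(5, -1))) = Add(Rational(109, 2), Mul(-123, Rational(1, 5))) = Add(Rational(109, 2), Rational(-123, 5)) = Rational(299, 10)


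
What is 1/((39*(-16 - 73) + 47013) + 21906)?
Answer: 1/65448 ≈ 1.5279e-5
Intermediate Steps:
1/((39*(-16 - 73) + 47013) + 21906) = 1/((39*(-89) + 47013) + 21906) = 1/((-3471 + 47013) + 21906) = 1/(43542 + 21906) = 1/65448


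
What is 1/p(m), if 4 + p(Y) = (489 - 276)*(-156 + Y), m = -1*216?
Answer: -1/79240 ≈ -1.2620e-5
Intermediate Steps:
m = -216
p(Y) = -33232 + 213*Y (p(Y) = -4 + (489 - 276)*(-156 + Y) = -4 + 213*(-156 + Y) = -4 + (-33228 + 213*Y) = -33232 + 213*Y)
1/p(m) = 1/(-33232 + 213*(-216)) = 1/(-33232 - 46008) = 1/(-79240) = -1/79240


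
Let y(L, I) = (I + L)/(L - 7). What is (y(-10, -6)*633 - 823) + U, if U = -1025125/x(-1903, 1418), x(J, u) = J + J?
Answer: 2724547/64702 ≈ 42.109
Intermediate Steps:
y(L, I) = (I + L)/(-7 + L)
x(J, u) = 2*J
U = 1025125/3806 (U = -1025125/(2*(-1903)) = -1025125/(-3806) = -1025125*(-1/3806) = 1025125/3806 ≈ 269.34)
(y(-10, -6)*633 - 823) + U = (((-6 - 10)/(-7 - 10))*633 - 823) + 1025125/3806 = ((-16/(-17))*633 - 823) + 1025125/3806 = (-1/17*(-16)*633 - 823) + 1025125/3806 = ((16/17)*633 - 823) + 1025125/3806 = (10128/17 - 823) + 1025125/3806 = -3863/17 + 1025125/3806 = 2724547/64702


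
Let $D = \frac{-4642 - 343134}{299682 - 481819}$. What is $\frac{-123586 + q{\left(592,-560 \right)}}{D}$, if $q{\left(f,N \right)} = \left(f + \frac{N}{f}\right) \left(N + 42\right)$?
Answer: $- \frac{9784217503}{43472} \approx -2.2507 \cdot 10^{5}$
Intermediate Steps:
$D = \frac{347776}{182137}$ ($D = - \frac{347776}{-182137} = \left(-347776\right) \left(- \frac{1}{182137}\right) = \frac{347776}{182137} \approx 1.9094$)
$q{\left(f,N \right)} = \left(42 + N\right) \left(f + \frac{N}{f}\right)$ ($q{\left(f,N \right)} = \left(f + \frac{N}{f}\right) \left(42 + N\right) = \left(42 + N\right) \left(f + \frac{N}{f}\right)$)
$\frac{-123586 + q{\left(592,-560 \right)}}{D} = \frac{-123586 + \frac{\left(-560\right)^{2} + 42 \left(-560\right) + 592^{2} \left(42 - 560\right)}{592}}{\frac{347776}{182137}} = \left(-123586 + \frac{313600 - 23520 + 350464 \left(-518\right)}{592}\right) \frac{182137}{347776} = \left(-123586 + \frac{313600 - 23520 - 181540352}{592}\right) \frac{182137}{347776} = \left(-123586 + \frac{1}{592} \left(-181250272\right)\right) \frac{182137}{347776} = \left(-123586 - 306166\right) \frac{182137}{347776} = \left(-429752\right) \frac{182137}{347776} = - \frac{9784217503}{43472}$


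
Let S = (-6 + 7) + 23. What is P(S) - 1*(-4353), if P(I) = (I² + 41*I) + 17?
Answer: 5930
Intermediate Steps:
S = 24 (S = 1 + 23 = 24)
P(I) = 17 + I² + 41*I
P(S) - 1*(-4353) = (17 + 24² + 41*24) - 1*(-4353) = (17 + 576 + 984) + 4353 = 1577 + 4353 = 5930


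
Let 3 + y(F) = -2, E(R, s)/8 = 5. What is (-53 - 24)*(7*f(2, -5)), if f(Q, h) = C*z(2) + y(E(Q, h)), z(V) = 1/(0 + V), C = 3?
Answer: 3773/2 ≈ 1886.5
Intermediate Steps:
z(V) = 1/V
E(R, s) = 40 (E(R, s) = 8*5 = 40)
y(F) = -5 (y(F) = -3 - 2 = -5)
f(Q, h) = -7/2 (f(Q, h) = 3/2 - 5 = -7/2)
(-53 - 24)*(7*f(2, -5)) = (-53 - 24)*(7*(-7/2)) = -77*(-49/2) = 3773/2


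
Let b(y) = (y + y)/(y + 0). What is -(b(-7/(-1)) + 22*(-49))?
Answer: 1076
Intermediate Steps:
b(y) = 2 (b(y) = (2*y)/y = 2)
-(b(-7/(-1)) + 22*(-49)) = -(2 + 22*(-49)) = -(2 - 1078) = -1*(-1076) = 1076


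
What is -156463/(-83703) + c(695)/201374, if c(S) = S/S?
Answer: 31507663865/16855607922 ≈ 1.8693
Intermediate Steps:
c(S) = 1
-156463/(-83703) + c(695)/201374 = -156463/(-83703) + 1/201374 = -156463*(-1/83703) + 1*(1/201374) = 156463/83703 + 1/201374 = 31507663865/16855607922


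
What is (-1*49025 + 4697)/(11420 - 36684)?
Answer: 5541/3158 ≈ 1.7546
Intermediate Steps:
(-1*49025 + 4697)/(11420 - 36684) = (-49025 + 4697)/(-25264) = -44328*(-1/25264) = 5541/3158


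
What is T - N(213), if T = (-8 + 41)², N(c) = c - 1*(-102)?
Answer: 774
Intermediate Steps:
N(c) = 102 + c (N(c) = c + 102 = 102 + c)
T = 1089 (T = 33² = 1089)
T - N(213) = 1089 - (102 + 213) = 1089 - 1*315 = 1089 - 315 = 774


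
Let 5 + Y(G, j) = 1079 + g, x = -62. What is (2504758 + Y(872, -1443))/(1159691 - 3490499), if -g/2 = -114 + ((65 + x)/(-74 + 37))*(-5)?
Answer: -46362095/43119948 ≈ -1.0752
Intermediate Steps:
g = 8406/37 (g = -2*(-114 + ((65 - 62)/(-74 + 37))*(-5)) = -2*(-114 + (3/(-37))*(-5)) = -2*(-114 + (3*(-1/37))*(-5)) = -2*(-114 - 3/37*(-5)) = -2*(-114 + 15/37) = -2*(-4203/37) = 8406/37 ≈ 227.19)
Y(G, j) = 48144/37 (Y(G, j) = -5 + (1079 + 8406/37) = -5 + 48329/37 = 48144/37)
(2504758 + Y(872, -1443))/(1159691 - 3490499) = (2504758 + 48144/37)/(1159691 - 3490499) = (92724190/37)/(-2330808) = (92724190/37)*(-1/2330808) = -46362095/43119948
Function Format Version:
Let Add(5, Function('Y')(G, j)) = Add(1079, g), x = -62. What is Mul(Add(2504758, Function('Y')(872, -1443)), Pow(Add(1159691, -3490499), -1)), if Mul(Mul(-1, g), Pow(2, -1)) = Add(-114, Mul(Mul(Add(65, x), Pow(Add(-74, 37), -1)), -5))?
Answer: Rational(-46362095, 43119948) ≈ -1.0752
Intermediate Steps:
g = Rational(8406, 37) (g = Mul(-2, Add(-114, Mul(Mul(Add(65, -62), Pow(Add(-74, 37), -1)), -5))) = Mul(-2, Add(-114, Mul(Mul(3, Pow(-37, -1)), -5))) = Mul(-2, Add(-114, Mul(Mul(3, Rational(-1, 37)), -5))) = Mul(-2, Add(-114, Mul(Rational(-3, 37), -5))) = Mul(-2, Add(-114, Rational(15, 37))) = Mul(-2, Rational(-4203, 37)) = Rational(8406, 37) ≈ 227.19)
Function('Y')(G, j) = Rational(48144, 37) (Function('Y')(G, j) = Add(-5, Add(1079, Rational(8406, 37))) = Add(-5, Rational(48329, 37)) = Rational(48144, 37))
Mul(Add(2504758, Function('Y')(872, -1443)), Pow(Add(1159691, -3490499), -1)) = Mul(Add(2504758, Rational(48144, 37)), Pow(Add(1159691, -3490499), -1)) = Mul(Rational(92724190, 37), Pow(-2330808, -1)) = Mul(Rational(92724190, 37), Rational(-1, 2330808)) = Rational(-46362095, 43119948)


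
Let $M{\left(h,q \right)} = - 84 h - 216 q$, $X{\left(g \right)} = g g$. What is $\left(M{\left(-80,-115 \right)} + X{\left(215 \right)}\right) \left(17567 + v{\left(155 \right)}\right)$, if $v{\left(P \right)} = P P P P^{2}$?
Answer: $6959121711870970$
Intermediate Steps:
$v{\left(P \right)} = P^{5}$ ($v{\left(P \right)} = P^{2} P P^{2} = P^{3} P^{2} = P^{5}$)
$X{\left(g \right)} = g^{2}$
$M{\left(h,q \right)} = - 216 q - 84 h$
$\left(M{\left(-80,-115 \right)} + X{\left(215 \right)}\right) \left(17567 + v{\left(155 \right)}\right) = \left(\left(\left(-216\right) \left(-115\right) - -6720\right) + 215^{2}\right) \left(17567 + 155^{5}\right) = \left(\left(24840 + 6720\right) + 46225\right) \left(17567 + 89466096875\right) = \left(31560 + 46225\right) 89466114442 = 77785 \cdot 89466114442 = 6959121711870970$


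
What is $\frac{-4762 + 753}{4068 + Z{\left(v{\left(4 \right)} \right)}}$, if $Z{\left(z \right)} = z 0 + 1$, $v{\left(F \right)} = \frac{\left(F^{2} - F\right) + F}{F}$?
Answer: $- \frac{4009}{4069} \approx -0.98525$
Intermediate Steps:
$v{\left(F \right)} = F$ ($v{\left(F \right)} = \frac{F^{2}}{F} = F$)
$Z{\left(z \right)} = 1$ ($Z{\left(z \right)} = 0 + 1 = 1$)
$\frac{-4762 + 753}{4068 + Z{\left(v{\left(4 \right)} \right)}} = \frac{-4762 + 753}{4068 + 1} = - \frac{4009}{4069}$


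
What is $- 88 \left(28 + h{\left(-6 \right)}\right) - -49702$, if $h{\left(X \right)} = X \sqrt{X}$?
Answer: $47238 + 528 i \sqrt{6} \approx 47238.0 + 1293.3 i$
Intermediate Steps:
$h{\left(X \right)} = X^{\frac{3}{2}}$
$- 88 \left(28 + h{\left(-6 \right)}\right) - -49702 = - 88 \left(28 + \left(-6\right)^{\frac{3}{2}}\right) - -49702 = - 88 \left(28 - 6 i \sqrt{6}\right) + 49702 = \left(-2464 + 528 i \sqrt{6}\right) + 49702 = 47238 + 528 i \sqrt{6}$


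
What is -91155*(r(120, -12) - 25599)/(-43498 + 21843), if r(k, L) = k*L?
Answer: -492948009/4331 ≈ -1.1382e+5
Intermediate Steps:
r(k, L) = L*k
-91155*(r(120, -12) - 25599)/(-43498 + 21843) = -91155*(-12*120 - 25599)/(-43498 + 21843) = -91155/((-21655/(-1440 - 25599))) = -91155/((-21655/(-27039))) = -91155/((-21655*(-1/27039))) = -91155/21655/27039 = -91155*27039/21655 = -492948009/4331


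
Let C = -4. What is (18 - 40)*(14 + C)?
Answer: -220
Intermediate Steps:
(18 - 40)*(14 + C) = (18 - 40)*(14 - 4) = -22*10 = -220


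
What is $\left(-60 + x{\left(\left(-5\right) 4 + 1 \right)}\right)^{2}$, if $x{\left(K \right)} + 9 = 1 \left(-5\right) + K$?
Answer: $8649$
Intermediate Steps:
$x{\left(K \right)} = -14 + K$ ($x{\left(K \right)} = -9 + \left(1 \left(-5\right) + K\right) = -9 + \left(-5 + K\right) = -14 + K$)
$\left(-60 + x{\left(\left(-5\right) 4 + 1 \right)}\right)^{2} = \left(-60 + \left(-14 + \left(\left(-5\right) 4 + 1\right)\right)\right)^{2} = \left(-60 + \left(-14 + \left(-20 + 1\right)\right)\right)^{2} = \left(-60 - 33\right)^{2} = \left(-93\right)^{2} = 8649$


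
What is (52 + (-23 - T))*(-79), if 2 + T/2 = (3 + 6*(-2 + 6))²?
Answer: 112575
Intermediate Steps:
T = 1454 (T = -4 + 2*(3 + 6*(-2 + 6))² = -4 + 2*(3 + 6*4)² = -4 + 2*(3 + 24)² = -4 + 2*27² = -4 + 2*729 = -4 + 1458 = 1454)
(52 + (-23 - T))*(-79) = (52 + (-23 - 1*1454))*(-79) = (52 + (-23 - 1454))*(-79) = (52 - 1477)*(-79) = -1425*(-79) = 112575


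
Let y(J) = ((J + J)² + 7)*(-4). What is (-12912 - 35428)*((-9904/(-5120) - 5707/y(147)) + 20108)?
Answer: -1344520626449369/1383088 ≈ -9.7211e+8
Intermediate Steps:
y(J) = -28 - 16*J² (y(J) = ((2*J)² + 7)*(-4) = (4*J² + 7)*(-4) = (7 + 4*J²)*(-4) = -28 - 16*J²)
(-12912 - 35428)*((-9904/(-5120) - 5707/y(147)) + 20108) = (-12912 - 35428)*((-9904/(-5120) - 5707/(-28 - 16*147²)) + 20108) = -48340*((-9904*(-1/5120) - 5707/(-28 - 16*21609)) + 20108) = -48340*((619/320 - 5707/(-28 - 345744)) + 20108) = -48340*((619/320 - 5707/(-345772)) + 20108) = -48340*((619/320 - 5707*(-1/345772)) + 20108) = -48340*((619/320 + 5707/345772) + 20108) = -48340*(53964777/27661760 + 20108) = -48340*556276634857/27661760 = -1344520626449369/1383088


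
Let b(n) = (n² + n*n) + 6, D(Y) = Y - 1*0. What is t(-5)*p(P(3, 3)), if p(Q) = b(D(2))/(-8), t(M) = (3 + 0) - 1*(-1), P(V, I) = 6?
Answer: -7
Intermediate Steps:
D(Y) = Y (D(Y) = Y + 0 = Y)
t(M) = 4 (t(M) = 3 + 1 = 4)
b(n) = 6 + 2*n² (b(n) = (n² + n²) + 6 = 2*n² + 6 = 6 + 2*n²)
p(Q) = -7/4 (p(Q) = (6 + 2*2²)/(-8) = (6 + 2*4)*(-⅛) = (6 + 8)*(-⅛) = 14*(-⅛) = -7/4)
t(-5)*p(P(3, 3)) = 4*(-7/4) = -7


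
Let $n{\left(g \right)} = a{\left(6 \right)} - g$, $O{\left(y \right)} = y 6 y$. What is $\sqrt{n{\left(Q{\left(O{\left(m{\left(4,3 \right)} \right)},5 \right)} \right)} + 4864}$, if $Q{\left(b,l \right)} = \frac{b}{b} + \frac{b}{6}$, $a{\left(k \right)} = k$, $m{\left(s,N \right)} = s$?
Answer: $\sqrt{4853} \approx 69.663$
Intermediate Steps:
$O{\left(y \right)} = 6 y^{2}$ ($O{\left(y \right)} = 6 y y = 6 y^{2}$)
$Q{\left(b,l \right)} = 1 + \frac{b}{6}$ ($Q{\left(b,l \right)} = 1 + b \frac{1}{6} = 1 + \frac{b}{6}$)
$n{\left(g \right)} = 6 - g$
$\sqrt{n{\left(Q{\left(O{\left(m{\left(4,3 \right)} \right)},5 \right)} \right)} + 4864} = \sqrt{\left(6 - \left(1 + \frac{6 \cdot 4^{2}}{6}\right)\right) + 4864} = \sqrt{\left(6 - \left(1 + \frac{6 \cdot 16}{6}\right)\right) + 4864} = \sqrt{\left(6 - \left(1 + \frac{1}{6} \cdot 96\right)\right) + 4864} = \sqrt{\left(6 - \left(1 + 16\right)\right) + 4864} = \sqrt{\left(6 - 17\right) + 4864} = \sqrt{-11 + 4864} = \sqrt{4853}$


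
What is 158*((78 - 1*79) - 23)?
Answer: -3792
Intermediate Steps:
158*((78 - 1*79) - 23) = 158*((78 - 79) - 23) = 158*(-1 - 23) = 158*(-24) = -3792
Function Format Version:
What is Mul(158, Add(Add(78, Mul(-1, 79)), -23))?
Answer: -3792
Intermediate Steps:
Mul(158, Add(Add(78, Mul(-1, 79)), -23)) = Mul(158, Add(Add(78, -79), -23)) = Mul(158, Add(-1, -23)) = Mul(158, -24) = -3792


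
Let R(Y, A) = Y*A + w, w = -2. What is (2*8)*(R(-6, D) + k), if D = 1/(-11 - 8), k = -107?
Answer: -33040/19 ≈ -1738.9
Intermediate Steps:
D = -1/19 (D = 1/(-19) = -1/19 ≈ -0.052632)
R(Y, A) = -2 + A*Y (R(Y, A) = Y*A - 2 = A*Y - 2 = -2 + A*Y)
(2*8)*(R(-6, D) + k) = (2*8)*((-2 - 1/19*(-6)) - 107) = 16*((-2 + 6/19) - 107) = 16*(-32/19 - 107) = 16*(-2065/19) = -33040/19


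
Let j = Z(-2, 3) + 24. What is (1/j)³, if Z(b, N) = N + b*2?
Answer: 1/12167 ≈ 8.2190e-5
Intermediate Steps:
Z(b, N) = N + 2*b
j = 23 (j = (3 + 2*(-2)) + 24 = (3 - 4) + 24 = -1 + 24 = 23)
(1/j)³ = (1/23)³ = 1/12167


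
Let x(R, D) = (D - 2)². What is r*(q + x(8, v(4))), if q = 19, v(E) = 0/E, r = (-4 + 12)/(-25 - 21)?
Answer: -4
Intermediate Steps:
r = -4/23 (r = 8/(-46) = 8*(-1/46) = -4/23 ≈ -0.17391)
v(E) = 0
x(R, D) = (-2 + D)²
r*(q + x(8, v(4))) = -4*(19 + (-2 + 0)²)/23 = -4*(19 + (-2)²)/23 = -4*(19 + 4)/23 = -4/23*23 = -4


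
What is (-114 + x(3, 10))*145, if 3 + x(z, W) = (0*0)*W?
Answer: -16965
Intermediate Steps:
x(z, W) = -3 (x(z, W) = -3 + (0*0)*W = -3 + 0*W = -3 + 0 = -3)
(-114 + x(3, 10))*145 = (-114 - 3)*145 = -117*145 = -16965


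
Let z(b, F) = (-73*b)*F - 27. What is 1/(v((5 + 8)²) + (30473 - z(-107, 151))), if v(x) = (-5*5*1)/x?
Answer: -169/194174434 ≈ -8.7035e-7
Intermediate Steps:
z(b, F) = -27 - 73*F*b (z(b, F) = -73*F*b - 27 = -27 - 73*F*b)
v(x) = -25/x (v(x) = (-25*1)/x = -25/x)
1/(v((5 + 8)²) + (30473 - z(-107, 151))) = 1/(-25/(5 + 8)² + (30473 - (-27 - 73*151*(-107)))) = 1/(-25/(13²) + (30473 - (-27 + 1179461))) = 1/(-25/169 + (30473 - 1*1179434)) = 1/(-25*1/169 + (30473 - 1179434)) = 1/(-25/169 - 1148961) = 1/(-194174434/169) = -169/194174434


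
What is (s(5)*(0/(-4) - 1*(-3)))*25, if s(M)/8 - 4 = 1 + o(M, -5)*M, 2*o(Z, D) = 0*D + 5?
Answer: 10500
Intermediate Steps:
o(Z, D) = 5/2 (o(Z, D) = (0*D + 5)/2 = (0 + 5)/2 = (½)*5 = 5/2)
s(M) = 40 + 20*M (s(M) = 32 + 8*(1 + 5*M/2) = 32 + (8 + 20*M) = 40 + 20*M)
(s(5)*(0/(-4) - 1*(-3)))*25 = ((40 + 20*5)*(0/(-4) - 1*(-3)))*25 = ((40 + 100)*(0*(-¼) + 3))*25 = (140*(0 + 3))*25 = (140*3)*25 = 420*25 = 10500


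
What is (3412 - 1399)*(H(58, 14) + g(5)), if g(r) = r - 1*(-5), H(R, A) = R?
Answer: 136884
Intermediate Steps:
g(r) = 5 + r (g(r) = r + 5 = 5 + r)
(3412 - 1399)*(H(58, 14) + g(5)) = (3412 - 1399)*(58 + (5 + 5)) = 2013*(58 + 10) = 2013*68 = 136884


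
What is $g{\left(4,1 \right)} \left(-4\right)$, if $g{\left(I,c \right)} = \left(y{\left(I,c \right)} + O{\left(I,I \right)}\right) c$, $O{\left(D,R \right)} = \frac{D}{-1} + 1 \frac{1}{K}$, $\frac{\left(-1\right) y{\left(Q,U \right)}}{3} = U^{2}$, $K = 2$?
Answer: $26$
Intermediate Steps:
$y{\left(Q,U \right)} = - 3 U^{2}$
$O{\left(D,R \right)} = \frac{1}{2} - D$ ($O{\left(D,R \right)} = \frac{D}{-1} + 1 \cdot \frac{1}{2} = D \left(-1\right) + 1 \cdot \frac{1}{2} = - D + \frac{1}{2} = \frac{1}{2} - D$)
$g{\left(I,c \right)} = c \left(\frac{1}{2} - I - 3 c^{2}\right)$ ($g{\left(I,c \right)} = \left(- 3 c^{2} - \left(- \frac{1}{2} + I\right)\right) c = \left(\frac{1}{2} - I - 3 c^{2}\right) c = c \left(\frac{1}{2} - I - 3 c^{2}\right)$)
$g{\left(4,1 \right)} \left(-4\right) = 1 \left(\frac{1}{2} - 4 - 3 \cdot 1^{2}\right) \left(-4\right) = 1 \left(\frac{1}{2} - 4 - 3\right) \left(-4\right) = 1 \left(- \frac{13}{2}\right) \left(-4\right) = \left(- \frac{13}{2}\right) \left(-4\right) = 26$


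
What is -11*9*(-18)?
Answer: 1782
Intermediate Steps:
-11*9*(-18) = -99*(-18) = 1782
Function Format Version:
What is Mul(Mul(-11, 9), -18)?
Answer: 1782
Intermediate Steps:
Mul(Mul(-11, 9), -18) = Mul(-99, -18) = 1782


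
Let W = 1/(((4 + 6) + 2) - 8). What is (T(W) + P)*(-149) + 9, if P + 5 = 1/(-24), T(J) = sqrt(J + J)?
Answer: 18245/24 - 149*sqrt(2)/2 ≈ 654.85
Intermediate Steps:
W = 1/4 (W = 1/((10 + 2) - 8) = 1/(12 - 8) = 1/4 ≈ 0.25000)
T(J) = sqrt(2)*sqrt(J) (T(J) = sqrt(2*J) = sqrt(2)*sqrt(J))
P = -121/24 (P = -5 + 1/(-24) = -5 - 1/24 = -121/24 ≈ -5.0417)
(T(W) + P)*(-149) + 9 = (sqrt(2)*sqrt(1/4) - 121/24)*(-149) + 9 = (sqrt(2)*(1/2) - 121/24)*(-149) + 9 = (sqrt(2)/2 - 121/24)*(-149) + 9 = (-121/24 + sqrt(2)/2)*(-149) + 9 = (18029/24 - 149*sqrt(2)/2) + 9 = 18245/24 - 149*sqrt(2)/2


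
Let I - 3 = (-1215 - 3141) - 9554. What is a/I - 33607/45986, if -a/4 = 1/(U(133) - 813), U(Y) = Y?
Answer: -19863344829/27179910335 ≈ -0.73081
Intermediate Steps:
I = -13907 (I = 3 + ((-1215 - 3141) - 9554) = 3 + (-4356 - 9554) = 3 - 13910 = -13907)
a = 1/170 (a = -4/(133 - 813) = -4/(-680) = -4*(-1/680) = 1/170 ≈ 0.0058824)
a/I - 33607/45986 = (1/170)/(-13907) - 33607/45986 = (1/170)*(-1/13907) - 33607*1/45986 = -1/2364190 - 33607/45986 = -19863344829/27179910335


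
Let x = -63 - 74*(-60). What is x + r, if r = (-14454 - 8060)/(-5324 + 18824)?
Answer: 29533493/6750 ≈ 4375.3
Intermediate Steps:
x = 4377 (x = -63 + 4440 = 4377)
r = -11257/6750 (r = -22514/13500 = -22514*1/13500 = -11257/6750 ≈ -1.6677)
x + r = 4377 - 11257/6750 = 29533493/6750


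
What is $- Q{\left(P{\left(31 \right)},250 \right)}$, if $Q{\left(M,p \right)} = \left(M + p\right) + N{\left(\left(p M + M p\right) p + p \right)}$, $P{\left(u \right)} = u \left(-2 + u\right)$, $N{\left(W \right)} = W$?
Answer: $-112376399$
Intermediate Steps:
$Q{\left(M,p \right)} = M + 2 p + 2 M p^{2}$ ($Q{\left(M,p \right)} = \left(M + p\right) + \left(\left(p M + M p\right) p + p\right) = \left(M + p\right) + \left(\left(M p + M p\right) p + p\right) = \left(M + p\right) + \left(2 M p p + p\right) = \left(M + p\right) + \left(2 M p^{2} + p\right) = \left(M + p\right) + \left(p + 2 M p^{2}\right) = M + 2 p + 2 M p^{2}$)
$- Q{\left(P{\left(31 \right)},250 \right)} = - (31 \left(-2 + 31\right) + 250 + 250 \left(1 + 2 \cdot 31 \left(-2 + 31\right) 250\right)) = - (31 \cdot 29 + 250 + 250 \left(1 + 2 \cdot 31 \cdot 29 \cdot 250\right)) = - (899 + 250 + 250 \left(1 + 2 \cdot 899 \cdot 250\right)) = - (899 + 250 + 250 \left(1 + 449500\right)) = - (899 + 250 + 250 \cdot 449501) = - (899 + 250 + 112375250) = \left(-1\right) 112376399 = -112376399$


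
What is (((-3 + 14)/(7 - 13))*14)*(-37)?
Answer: 2849/3 ≈ 949.67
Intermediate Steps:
(((-3 + 14)/(7 - 13))*14)*(-37) = ((11/(-6))*14)*(-37) = ((11*(-⅙))*14)*(-37) = -11/6*14*(-37) = -77/3*(-37) = 2849/3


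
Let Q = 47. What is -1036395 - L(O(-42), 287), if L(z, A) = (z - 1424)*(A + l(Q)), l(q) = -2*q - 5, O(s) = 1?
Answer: -768871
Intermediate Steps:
l(q) = -5 - 2*q
L(z, A) = (-1424 + z)*(-99 + A) (L(z, A) = (z - 1424)*(A + (-5 - 2*47)) = (-1424 + z)*(A + (-5 - 94)) = (-1424 + z)*(A - 99) = (-1424 + z)*(-99 + A))
-1036395 - L(O(-42), 287) = -1036395 - (140976 - 1424*287 - 99*1 + 287*1) = -1036395 - (140976 - 408688 - 99 + 287) = -1036395 - 1*(-267524) = -1036395 + 267524 = -768871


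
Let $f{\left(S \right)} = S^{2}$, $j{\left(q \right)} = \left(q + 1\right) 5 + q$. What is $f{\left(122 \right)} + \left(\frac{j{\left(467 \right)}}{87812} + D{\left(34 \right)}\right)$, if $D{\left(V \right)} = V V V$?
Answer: $\frac{4758359463}{87812} \approx 54188.0$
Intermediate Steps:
$D{\left(V \right)} = V^{3}$ ($D{\left(V \right)} = V^{2} V = V^{3}$)
$j{\left(q \right)} = 5 + 6 q$ ($j{\left(q \right)} = \left(1 + q\right) 5 + q = \left(5 + 5 q\right) + q = 5 + 6 q$)
$f{\left(122 \right)} + \left(\frac{j{\left(467 \right)}}{87812} + D{\left(34 \right)}\right) = 122^{2} + \left(\frac{5 + 6 \cdot 467}{87812} + 34^{3}\right) = 14884 + \left(\left(5 + 2802\right) \frac{1}{87812} + 39304\right) = 14884 + \left(2807 \cdot \frac{1}{87812} + 39304\right) = 14884 + \left(\frac{2807}{87812} + 39304\right) = 14884 + \frac{3451365655}{87812} = \frac{4758359463}{87812}$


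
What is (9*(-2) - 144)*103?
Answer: -16686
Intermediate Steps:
(9*(-2) - 144)*103 = (-18 - 144)*103 = -162*103 = -16686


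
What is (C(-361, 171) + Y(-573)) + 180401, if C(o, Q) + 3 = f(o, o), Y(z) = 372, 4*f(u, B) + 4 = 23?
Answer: 723099/4 ≈ 1.8077e+5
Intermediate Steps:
f(u, B) = 19/4 (f(u, B) = -1 + (¼)*23 = -1 + 23/4 = 19/4)
C(o, Q) = 7/4 (C(o, Q) = -3 + 19/4 = 7/4)
(C(-361, 171) + Y(-573)) + 180401 = (7/4 + 372) + 180401 = 1495/4 + 180401 = 723099/4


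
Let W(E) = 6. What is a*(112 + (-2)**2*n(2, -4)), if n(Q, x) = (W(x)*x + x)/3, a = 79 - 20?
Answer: 13216/3 ≈ 4405.3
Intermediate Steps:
a = 59
n(Q, x) = 7*x/3 (n(Q, x) = (6*x + x)/3 = (7*x)*(1/3) = 7*x/3)
a*(112 + (-2)**2*n(2, -4)) = 59*(112 + (-2)**2*((7/3)*(-4))) = 59*(112 + 4*(-28/3)) = 59*(112 - 112/3) = 59*(224/3) = 13216/3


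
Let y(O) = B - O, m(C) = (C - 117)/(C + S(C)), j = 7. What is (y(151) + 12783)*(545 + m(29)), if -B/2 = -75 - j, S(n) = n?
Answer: 201677756/29 ≈ 6.9544e+6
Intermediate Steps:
m(C) = (-117 + C)/(2*C) (m(C) = (C - 117)/(C + C) = (-117 + C)/((2*C)) = (-117 + C)*(1/(2*C)) = (-117 + C)/(2*C))
B = 164 (B = -2*(-75 - 1*7) = -2*(-75 - 7) = -2*(-82) = 164)
y(O) = 164 - O
(y(151) + 12783)*(545 + m(29)) = ((164 - 1*151) + 12783)*(545 + (1/2)*(-117 + 29)/29) = ((164 - 151) + 12783)*(545 + (1/2)*(1/29)*(-88)) = (13 + 12783)*(545 - 44/29) = 12796*(15761/29) = 201677756/29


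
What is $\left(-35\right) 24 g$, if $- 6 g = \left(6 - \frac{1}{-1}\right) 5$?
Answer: $4900$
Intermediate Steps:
$g = - \frac{35}{6}$ ($g = - \frac{\left(6 - \frac{1}{-1}\right) 5}{6} = - \frac{\left(6 - -1\right) 5}{6} = - \frac{\left(6 + 1\right) 5}{6} = - \frac{7 \cdot 5}{6} = \left(- \frac{1}{6}\right) 35 = - \frac{35}{6} \approx -5.8333$)
$\left(-35\right) 24 g = \left(-35\right) 24 \left(- \frac{35}{6}\right) = \left(-840\right) \left(- \frac{35}{6}\right) = 4900$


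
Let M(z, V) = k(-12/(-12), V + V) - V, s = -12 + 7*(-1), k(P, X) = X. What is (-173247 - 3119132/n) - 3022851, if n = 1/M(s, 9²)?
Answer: -255845790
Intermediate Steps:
s = -19 (s = -12 - 7 = -19)
M(z, V) = V (M(z, V) = (V + V) - V = 2*V - V = V)
n = 1/81 (n = 1/(9²) = 1/81 ≈ 0.012346)
(-173247 - 3119132/n) - 3022851 = (-173247 - 3119132/1/81) - 3022851 = (-173247 - 3119132*81) - 3022851 = (-173247 - 252649692) - 3022851 = -252822939 - 3022851 = -255845790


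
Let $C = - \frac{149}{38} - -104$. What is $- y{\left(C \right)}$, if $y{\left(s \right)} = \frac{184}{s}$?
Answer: $- \frac{6992}{3803} \approx -1.8385$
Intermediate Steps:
$C = \frac{3803}{38}$ ($C = \left(-149\right) \frac{1}{38} + 104 = - \frac{149}{38} + 104 = \frac{3803}{38} \approx 100.08$)
$- y{\left(C \right)} = - \frac{184}{\frac{3803}{38}} = - \frac{184 \cdot 38}{3803} = \left(-1\right) \frac{6992}{3803} = - \frac{6992}{3803}$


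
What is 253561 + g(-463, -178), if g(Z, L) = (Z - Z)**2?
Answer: 253561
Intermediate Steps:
g(Z, L) = 0 (g(Z, L) = 0**2 = 0)
253561 + g(-463, -178) = 253561 + 0 = 253561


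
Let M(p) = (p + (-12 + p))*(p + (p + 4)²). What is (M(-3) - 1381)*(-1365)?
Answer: 1835925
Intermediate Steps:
M(p) = (-12 + 2*p)*(p + (4 + p)²)
(M(-3) - 1381)*(-1365) = ((-192 - 76*(-3) + 2*(-3)³ + 6*(-3)²) - 1381)*(-1365) = ((-192 + 228 + 2*(-27) + 6*9) - 1381)*(-1365) = ((-192 + 228 - 54 + 54) - 1381)*(-1365) = (36 - 1381)*(-1365) = -1345*(-1365) = 1835925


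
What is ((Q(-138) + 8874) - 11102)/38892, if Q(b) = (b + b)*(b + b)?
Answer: 2641/1389 ≈ 1.9014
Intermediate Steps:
Q(b) = 4*b² (Q(b) = (2*b)*(2*b) = 4*b²)
((Q(-138) + 8874) - 11102)/38892 = ((4*(-138)² + 8874) - 11102)/38892 = ((4*19044 + 8874) - 11102)*(1/38892) = ((76176 + 8874) - 11102)*(1/38892) = (85050 - 11102)*(1/38892) = 73948*(1/38892) = 2641/1389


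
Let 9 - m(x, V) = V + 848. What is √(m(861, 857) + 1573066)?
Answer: √1571370 ≈ 1253.5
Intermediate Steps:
m(x, V) = -839 - V (m(x, V) = 9 - (V + 848) = 9 - (848 + V) = 9 + (-848 - V) = -839 - V)
√(m(861, 857) + 1573066) = √((-839 - 1*857) + 1573066) = √((-839 - 857) + 1573066) = √(-1696 + 1573066) = √1571370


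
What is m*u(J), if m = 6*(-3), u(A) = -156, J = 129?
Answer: 2808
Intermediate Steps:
m = -18
m*u(J) = -18*(-156) = 2808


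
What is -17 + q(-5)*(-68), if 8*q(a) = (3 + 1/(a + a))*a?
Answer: 425/4 ≈ 106.25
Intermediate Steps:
q(a) = a*(3 + 1/(2*a))/8 (q(a) = ((3 + 1/(a + a))*a)/8 = ((3 + 1/(2*a))*a)/8 = (a*(3 + 1/(2*a)))/8 = a*(3 + 1/(2*a))/8)
-17 + q(-5)*(-68) = -17 + (1/16 + (3/8)*(-5))*(-68) = -17 + (1/16 - 15/8)*(-68) = -17 - 29/16*(-68) = -17 + 493/4 = 425/4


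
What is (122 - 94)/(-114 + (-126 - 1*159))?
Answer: -4/57 ≈ -0.070175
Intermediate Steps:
(122 - 94)/(-114 + (-126 - 1*159)) = 28/(-114 + (-126 - 159)) = 28/(-114 - 285) = 28/(-399) = 28*(-1/399) = -4/57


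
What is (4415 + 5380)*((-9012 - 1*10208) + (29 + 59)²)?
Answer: -112407420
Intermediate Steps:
(4415 + 5380)*((-9012 - 1*10208) + (29 + 59)²) = 9795*((-9012 - 10208) + 88²) = 9795*(-19220 + 7744) = 9795*(-11476) = -112407420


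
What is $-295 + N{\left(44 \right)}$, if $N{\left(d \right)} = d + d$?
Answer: $-207$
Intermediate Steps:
$N{\left(d \right)} = 2 d$
$-295 + N{\left(44 \right)} = -295 + 2 \cdot 44 = -295 + 88 = -207$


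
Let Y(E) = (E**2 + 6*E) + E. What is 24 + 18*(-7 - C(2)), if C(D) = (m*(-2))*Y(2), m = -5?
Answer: -3342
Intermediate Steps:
Y(E) = E**2 + 7*E
C(D) = 180 (C(D) = (-5*(-2))*(2*(7 + 2)) = 10*(2*9) = 10*18 = 180)
24 + 18*(-7 - C(2)) = 24 + 18*(-7 - 1*180) = 24 + 18*(-7 - 180) = 24 + 18*(-187) = 24 - 3366 = -3342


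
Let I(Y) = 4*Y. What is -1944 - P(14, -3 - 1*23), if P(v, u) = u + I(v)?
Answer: -1974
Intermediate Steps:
P(v, u) = u + 4*v
-1944 - P(14, -3 - 1*23) = -1944 - ((-3 - 1*23) + 4*14) = -1944 - ((-3 - 23) + 56) = -1944 - (-26 + 56) = -1944 - 1*30 = -1944 - 30 = -1974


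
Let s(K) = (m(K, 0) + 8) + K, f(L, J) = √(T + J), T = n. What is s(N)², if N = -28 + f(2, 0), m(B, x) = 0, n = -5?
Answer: (20 - I*√5)² ≈ 395.0 - 89.443*I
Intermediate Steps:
T = -5
f(L, J) = √(-5 + J)
N = -28 + I*√5 (N = -28 + √(-5 + 0) = -28 + √(-5) = -28 + I*√5 ≈ -28.0 + 2.2361*I)
s(K) = 8 + K (s(K) = (0 + 8) + K = 8 + K)
s(N)² = (8 + (-28 + I*√5))² = (-20 + I*√5)²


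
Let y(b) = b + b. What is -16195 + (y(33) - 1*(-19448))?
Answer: 3319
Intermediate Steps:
y(b) = 2*b
-16195 + (y(33) - 1*(-19448)) = -16195 + (2*33 - 1*(-19448)) = -16195 + (66 + 19448) = -16195 + 19514 = 3319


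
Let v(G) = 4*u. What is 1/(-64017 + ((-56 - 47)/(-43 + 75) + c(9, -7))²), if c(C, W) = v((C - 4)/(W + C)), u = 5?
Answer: -1024/65265039 ≈ -1.5690e-5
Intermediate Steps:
v(G) = 20 (v(G) = 4*5 = 20)
c(C, W) = 20
1/(-64017 + ((-56 - 47)/(-43 + 75) + c(9, -7))²) = 1/(-64017 + ((-56 - 47)/(-43 + 75) + 20)²) = 1/(-64017 + (-103/32 + 20)²) = 1/(-64017 + (537/32)²) = 1/(-64017 + 288369/1024) = 1/(-65265039/1024) = -1024/65265039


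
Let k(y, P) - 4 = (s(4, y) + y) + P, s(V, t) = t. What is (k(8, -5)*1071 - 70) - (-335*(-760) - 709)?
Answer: -237896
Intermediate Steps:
k(y, P) = 4 + P + 2*y (k(y, P) = 4 + ((y + y) + P) = 4 + (2*y + P) = 4 + (P + 2*y) = 4 + P + 2*y)
(k(8, -5)*1071 - 70) - (-335*(-760) - 709) = ((4 - 5 + 2*8)*1071 - 70) - (-335*(-760) - 709) = ((4 - 5 + 16)*1071 - 70) - (254600 - 709) = (15*1071 - 70) - 1*253891 = (16065 - 70) - 253891 = 15995 - 253891 = -237896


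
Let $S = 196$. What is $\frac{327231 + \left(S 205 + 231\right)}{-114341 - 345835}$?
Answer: $- \frac{183821}{230088} \approx -0.79892$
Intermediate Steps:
$\frac{327231 + \left(S 205 + 231\right)}{-114341 - 345835} = \frac{327231 + \left(196 \cdot 205 + 231\right)}{-114341 - 345835} = \frac{327231 + \left(40180 + 231\right)}{-460176} = \left(327231 + 40411\right) \left(- \frac{1}{460176}\right) = 367642 \left(- \frac{1}{460176}\right) = - \frac{183821}{230088}$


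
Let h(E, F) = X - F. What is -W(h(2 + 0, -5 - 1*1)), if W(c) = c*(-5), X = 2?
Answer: 40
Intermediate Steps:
h(E, F) = 2 - F
W(c) = -5*c
-W(h(2 + 0, -5 - 1*1)) = -(-5)*(2 - (-5 - 1*1)) = -(-5)*(2 - (-5 - 1)) = -(-5)*(2 - 1*(-6)) = -(-5)*(2 + 6) = -(-5)*8 = -1*(-40) = 40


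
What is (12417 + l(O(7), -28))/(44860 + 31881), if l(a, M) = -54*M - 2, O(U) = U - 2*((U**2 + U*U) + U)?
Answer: 733/4039 ≈ 0.18148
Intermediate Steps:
O(U) = -U - 4*U**2 (O(U) = U - 2*((U**2 + U**2) + U) = U - 2*(2*U**2 + U) = U - 2*(U + 2*U**2) = U + (-4*U**2 - 2*U) = -U - 4*U**2)
l(a, M) = -2 - 54*M
(12417 + l(O(7), -28))/(44860 + 31881) = (12417 + (-2 - 54*(-28)))/(44860 + 31881) = (12417 + (-2 + 1512))/76741 = (12417 + 1510)*(1/76741) = 13927*(1/76741) = 733/4039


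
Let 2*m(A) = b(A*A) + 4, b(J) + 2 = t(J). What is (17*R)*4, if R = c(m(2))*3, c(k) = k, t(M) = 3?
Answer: 510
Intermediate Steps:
b(J) = 1 (b(J) = -2 + 3 = 1)
m(A) = 5/2 (m(A) = (1 + 4)/2 = (½)*5 = 5/2)
R = 15/2 (R = (5/2)*3 = 15/2 ≈ 7.5000)
(17*R)*4 = (17*(15/2))*4 = (255/2)*4 = 510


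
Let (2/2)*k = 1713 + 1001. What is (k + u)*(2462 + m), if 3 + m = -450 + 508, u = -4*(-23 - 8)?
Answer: 7143246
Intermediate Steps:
u = 124 (u = -4*(-31) = 124)
m = 55 (m = -3 + (-450 + 508) = -3 + 58 = 55)
k = 2714 (k = 1713 + 1001 = 2714)
(k + u)*(2462 + m) = (2714 + 124)*(2462 + 55) = 2838*2517 = 7143246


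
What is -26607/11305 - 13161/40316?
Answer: -174496131/65110340 ≈ -2.6800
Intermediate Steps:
-26607/11305 - 13161/40316 = -26607*1/11305 - 13161*1/40316 = -3801/1615 - 13161/40316 = -174496131/65110340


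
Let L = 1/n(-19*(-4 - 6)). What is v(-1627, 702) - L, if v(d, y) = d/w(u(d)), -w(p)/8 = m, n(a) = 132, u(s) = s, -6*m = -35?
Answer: 80519/2310 ≈ 34.857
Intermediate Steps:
m = 35/6 (m = -1/6*(-35) = 35/6 ≈ 5.8333)
w(p) = -140/3 (w(p) = -8*35/6 = -140/3)
v(d, y) = -3*d/140 (v(d, y) = d/(-140/3) = d*(-3/140) = -3*d/140)
L = 1/132 ≈ 0.0075758
v(-1627, 702) - L = -3/140*(-1627) - 1*1/132 = 4881/140 - 1/132 = 80519/2310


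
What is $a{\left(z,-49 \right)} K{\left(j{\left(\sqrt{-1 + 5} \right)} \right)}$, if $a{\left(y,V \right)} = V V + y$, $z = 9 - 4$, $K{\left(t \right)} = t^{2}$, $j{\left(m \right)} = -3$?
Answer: $21654$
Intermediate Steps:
$z = 5$ ($z = 9 - 4 = 5$)
$a{\left(y,V \right)} = y + V^{2}$ ($a{\left(y,V \right)} = V^{2} + y = y + V^{2}$)
$a{\left(z,-49 \right)} K{\left(j{\left(\sqrt{-1 + 5} \right)} \right)} = \left(5 + \left(-49\right)^{2}\right) \left(-3\right)^{2} = \left(5 + 2401\right) 9 = 2406 \cdot 9 = 21654$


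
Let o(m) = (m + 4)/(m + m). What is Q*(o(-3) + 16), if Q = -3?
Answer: -95/2 ≈ -47.500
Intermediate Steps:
o(m) = (4 + m)/(2*m) (o(m) = (4 + m)/((2*m)) = (4 + m)*(1/(2*m)) = (4 + m)/(2*m))
Q*(o(-3) + 16) = -3*((1/2)*(4 - 3)/(-3) + 16) = -3*((1/2)*(-1/3)*1 + 16) = -3*(-1/6 + 16) = -3*95/6 = -95/2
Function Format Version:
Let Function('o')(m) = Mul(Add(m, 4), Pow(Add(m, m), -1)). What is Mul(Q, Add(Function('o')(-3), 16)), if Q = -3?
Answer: Rational(-95, 2) ≈ -47.500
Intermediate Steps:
Function('o')(m) = Mul(Rational(1, 2), Pow(m, -1), Add(4, m)) (Function('o')(m) = Mul(Add(4, m), Pow(Mul(2, m), -1)) = Mul(Add(4, m), Mul(Rational(1, 2), Pow(m, -1))) = Mul(Rational(1, 2), Pow(m, -1), Add(4, m)))
Mul(Q, Add(Function('o')(-3), 16)) = Mul(-3, Add(Mul(Rational(1, 2), Pow(-3, -1), Add(4, -3)), 16)) = Mul(-3, Add(Mul(Rational(1, 2), Rational(-1, 3), 1), 16)) = Mul(-3, Add(Rational(-1, 6), 16)) = Mul(-3, Rational(95, 6)) = Rational(-95, 2)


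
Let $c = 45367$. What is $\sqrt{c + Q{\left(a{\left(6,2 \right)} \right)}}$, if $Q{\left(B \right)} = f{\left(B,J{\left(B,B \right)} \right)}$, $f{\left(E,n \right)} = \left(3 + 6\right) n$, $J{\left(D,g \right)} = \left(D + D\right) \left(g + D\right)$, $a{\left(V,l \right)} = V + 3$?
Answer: $\sqrt{48283} \approx 219.73$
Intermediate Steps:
$a{\left(V,l \right)} = 3 + V$
$J{\left(D,g \right)} = 2 D \left(D + g\right)$
$f{\left(E,n \right)} = 9 n$
$Q{\left(B \right)} = 36 B^{2}$ ($Q{\left(B \right)} = 9 \cdot 2 B \left(B + B\right) = 9 \cdot 2 B 2 B = 9 \cdot 4 B^{2} = 36 B^{2}$)
$\sqrt{c + Q{\left(a{\left(6,2 \right)} \right)}} = \sqrt{45367 + 36 \left(3 + 6\right)^{2}} = \sqrt{45367 + 36 \cdot 9^{2}} = \sqrt{45367 + 36 \cdot 81} = \sqrt{45367 + 2916} = \sqrt{48283}$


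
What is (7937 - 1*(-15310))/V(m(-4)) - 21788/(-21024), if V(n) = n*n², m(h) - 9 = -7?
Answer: 7639363/2628 ≈ 2906.9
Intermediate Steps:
m(h) = 2 (m(h) = 9 - 7 = 2)
V(n) = n³
(7937 - 1*(-15310))/V(m(-4)) - 21788/(-21024) = (7937 - 1*(-15310))/(2³) - 21788/(-21024) = (7937 + 15310)/8 - 21788*(-1/21024) = 23247*(⅛) + 5447/5256 = 23247/8 + 5447/5256 = 7639363/2628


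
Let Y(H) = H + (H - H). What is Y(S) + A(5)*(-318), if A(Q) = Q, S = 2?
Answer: -1588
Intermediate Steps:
Y(H) = H (Y(H) = H + 0 = H)
Y(S) + A(5)*(-318) = 2 + 5*(-318) = 2 - 1590 = -1588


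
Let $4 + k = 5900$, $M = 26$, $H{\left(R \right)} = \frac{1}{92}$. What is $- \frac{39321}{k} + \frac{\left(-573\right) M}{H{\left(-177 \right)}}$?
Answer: $- \frac{8081191257}{5896} \approx -1.3706 \cdot 10^{6}$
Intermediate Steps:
$H{\left(R \right)} = \frac{1}{92}$
$k = 5896$ ($k = -4 + 5900 = 5896$)
$- \frac{39321}{k} + \frac{\left(-573\right) M}{H{\left(-177 \right)}} = - \frac{39321}{5896} + \left(-573\right) 26 \frac{1}{\frac{1}{92}} = \left(-39321\right) \frac{1}{5896} - 1370616 = - \frac{39321}{5896} - 1370616 = - \frac{8081191257}{5896}$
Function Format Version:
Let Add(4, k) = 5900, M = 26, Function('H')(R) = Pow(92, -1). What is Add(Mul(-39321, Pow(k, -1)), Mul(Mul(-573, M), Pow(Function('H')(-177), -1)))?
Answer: Rational(-8081191257, 5896) ≈ -1.3706e+6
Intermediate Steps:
Function('H')(R) = Rational(1, 92)
k = 5896 (k = Add(-4, 5900) = 5896)
Add(Mul(-39321, Pow(k, -1)), Mul(Mul(-573, M), Pow(Function('H')(-177), -1))) = Add(Mul(-39321, Pow(5896, -1)), Mul(Mul(-573, 26), Pow(Rational(1, 92), -1))) = Add(Mul(-39321, Rational(1, 5896)), Mul(-14898, 92)) = Add(Rational(-39321, 5896), -1370616) = Rational(-8081191257, 5896)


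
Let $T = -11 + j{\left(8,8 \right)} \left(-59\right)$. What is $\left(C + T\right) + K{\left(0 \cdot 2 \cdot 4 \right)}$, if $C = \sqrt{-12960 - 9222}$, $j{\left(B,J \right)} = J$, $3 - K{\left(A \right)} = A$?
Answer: $-480 + i \sqrt{22182} \approx -480.0 + 148.94 i$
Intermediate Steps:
$K{\left(A \right)} = 3 - A$
$C = i \sqrt{22182}$ ($C = \sqrt{-22182} = i \sqrt{22182} \approx 148.94 i$)
$T = -483$ ($T = -11 + 8 \left(-59\right) = -11 - 472 = -483$)
$\left(C + T\right) + K{\left(0 \cdot 2 \cdot 4 \right)} = \left(i \sqrt{22182} - 483\right) + \left(3 - 0 \cdot 2 \cdot 4\right) = \left(-483 + i \sqrt{22182}\right) + \left(3 - 0 \cdot 4\right) = \left(-483 + i \sqrt{22182}\right) + \left(3 - 0\right) = \left(-483 + i \sqrt{22182}\right) + \left(3 + 0\right) = \left(-483 + i \sqrt{22182}\right) + 3 = -480 + i \sqrt{22182}$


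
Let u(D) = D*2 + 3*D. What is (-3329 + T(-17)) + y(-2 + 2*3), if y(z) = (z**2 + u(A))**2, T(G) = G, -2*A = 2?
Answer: -3225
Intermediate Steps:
A = -1 (A = -1/2*2 = -1)
u(D) = 5*D (u(D) = 2*D + 3*D = 5*D)
y(z) = (-5 + z**2)**2 (y(z) = (z**2 + 5*(-1))**2 = (z**2 - 5)**2 = (-5 + z**2)**2)
(-3329 + T(-17)) + y(-2 + 2*3) = (-3329 - 17) + (-5 + (-2 + 2*3)**2)**2 = -3346 + (-5 + (-2 + 6)**2)**2 = -3346 + (-5 + 4**2)**2 = -3346 + (-5 + 16)**2 = -3346 + 11**2 = -3346 + 121 = -3225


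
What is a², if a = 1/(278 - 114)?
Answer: 1/26896 ≈ 3.7180e-5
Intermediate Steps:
a = 1/164 ≈ 0.0060976
a² = (1/164)² = 1/26896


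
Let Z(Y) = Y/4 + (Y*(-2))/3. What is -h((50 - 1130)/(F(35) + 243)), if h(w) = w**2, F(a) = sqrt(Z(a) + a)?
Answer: -9921393734400/501749805649 + 95234227200*sqrt(15)/501749805649 ≈ -19.038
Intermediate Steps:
Z(Y) = -5*Y/12 (Z(Y) = Y*(1/4) - 2*Y*(1/3) = Y/4 - 2*Y/3 = -5*Y/12)
F(a) = sqrt(21)*sqrt(a)/6 (F(a) = sqrt(-5*a/12 + a) = sqrt(7*a/12) = sqrt(21)*sqrt(a)/6)
-h((50 - 1130)/(F(35) + 243)) = -((50 - 1130)/(sqrt(21)*sqrt(35)/6 + 243))**2 = -(-1080/(7*sqrt(15)/6 + 243))**2 = -(-1080/(243 + 7*sqrt(15)/6))**2 = -1166400/(243 + 7*sqrt(15)/6)**2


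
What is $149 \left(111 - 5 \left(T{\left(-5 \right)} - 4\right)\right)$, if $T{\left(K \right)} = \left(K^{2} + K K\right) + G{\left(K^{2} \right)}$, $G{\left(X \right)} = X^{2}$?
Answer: $-483356$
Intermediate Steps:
$T{\left(K \right)} = K^{4} + 2 K^{2}$ ($T{\left(K \right)} = \left(K^{2} + K K\right) + \left(K^{2}\right)^{2} = \left(K^{2} + K^{2}\right) + K^{4} = 2 K^{2} + K^{4} = K^{4} + 2 K^{2}$)
$149 \left(111 - 5 \left(T{\left(-5 \right)} - 4\right)\right) = 149 \left(111 - 5 \left(\left(-5\right)^{2} \left(2 + \left(-5\right)^{2}\right) - 4\right)\right) = 149 \left(111 - 5 \left(25 \left(2 + 25\right) - 4\right)\right) = 149 \left(111 - 5 \left(25 \cdot 27 - 4\right)\right) = 149 \left(111 - 5 \left(675 - 4\right)\right) = 149 \left(111 - 3355\right) = 149 \left(-3244\right) = -483356$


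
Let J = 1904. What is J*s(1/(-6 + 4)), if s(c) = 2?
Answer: 3808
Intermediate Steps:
J*s(1/(-6 + 4)) = 1904*2 = 3808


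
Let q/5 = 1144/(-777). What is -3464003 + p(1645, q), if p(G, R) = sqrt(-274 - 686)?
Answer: -3464003 + 8*I*sqrt(15) ≈ -3.464e+6 + 30.984*I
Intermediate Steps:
q = -5720/777 (q = 5*(1144/(-777)) = 5*(1144*(-1/777)) = 5*(-1144/777) = -5720/777 ≈ -7.3616)
p(G, R) = 8*I*sqrt(15) (p(G, R) = sqrt(-960) = 8*I*sqrt(15))
-3464003 + p(1645, q) = -3464003 + 8*I*sqrt(15)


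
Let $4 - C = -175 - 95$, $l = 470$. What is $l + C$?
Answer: $744$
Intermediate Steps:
$C = 274$ ($C = 4 - \left(-175 - 95\right) = 4 - -270 = 4 + 270 = 274$)
$l + C = 470 + 274 = 744$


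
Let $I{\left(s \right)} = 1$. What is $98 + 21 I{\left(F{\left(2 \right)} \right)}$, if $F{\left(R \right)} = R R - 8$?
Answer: $119$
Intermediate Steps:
$F{\left(R \right)} = -8 + R^{2}$ ($F{\left(R \right)} = R^{2} - 8 = -8 + R^{2}$)
$98 + 21 I{\left(F{\left(2 \right)} \right)} = 98 + 21 \cdot 1 = 98 + 21 = 119$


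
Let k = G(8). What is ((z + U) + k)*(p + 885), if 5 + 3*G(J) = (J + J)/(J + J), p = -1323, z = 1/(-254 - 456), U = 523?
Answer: -81113731/355 ≈ -2.2849e+5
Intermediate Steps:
z = -1/710 (z = 1/(-710) = -1/710 ≈ -0.0014085)
G(J) = -4/3 (G(J) = -5/3 + ((J + J)/(J + J))/3 = -5/3 + ((2*J)/((2*J)))/3 = -5/3 + ((2*J)*(1/(2*J)))/3 = -5/3 + (⅓)*1 = -5/3 + ⅓ = -4/3)
k = -4/3 ≈ -1.3333
((z + U) + k)*(p + 885) = ((-1/710 + 523) - 4/3)*(-1323 + 885) = (371329/710 - 4/3)*(-438) = (1111147/2130)*(-438) = -81113731/355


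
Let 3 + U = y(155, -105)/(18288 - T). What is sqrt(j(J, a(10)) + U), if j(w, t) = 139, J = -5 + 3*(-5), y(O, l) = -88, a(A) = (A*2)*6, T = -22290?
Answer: 2*sqrt(13995656535)/20289 ≈ 11.662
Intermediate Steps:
a(A) = 12*A (a(A) = (2*A)*6 = 12*A)
J = -20 (J = -5 - 15 = -20)
U = -60911/20289 (U = -3 - 88/(18288 - 1*(-22290)) = -3 - 88/(18288 + 22290) = -3 - 88/40578 = -3 - 88*1/40578 = -3 - 44/20289 = -60911/20289 ≈ -3.0022)
sqrt(j(J, a(10)) + U) = sqrt(139 - 60911/20289) = sqrt(2759260/20289) = 2*sqrt(13995656535)/20289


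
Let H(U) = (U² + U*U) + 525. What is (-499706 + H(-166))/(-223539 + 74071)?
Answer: 444069/149468 ≈ 2.9710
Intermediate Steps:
H(U) = 525 + 2*U² (H(U) = (U² + U²) + 525 = 2*U² + 525 = 525 + 2*U²)
(-499706 + H(-166))/(-223539 + 74071) = (-499706 + (525 + 2*(-166)²))/(-223539 + 74071) = (-499706 + (525 + 2*27556))/(-149468) = (-499706 + (525 + 55112))*(-1/149468) = (-499706 + 55637)*(-1/149468) = -444069*(-1/149468) = 444069/149468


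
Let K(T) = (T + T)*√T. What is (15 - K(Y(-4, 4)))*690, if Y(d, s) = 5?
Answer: 10350 - 6900*√5 ≈ -5078.9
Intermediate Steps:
K(T) = 2*T^(3/2) (K(T) = (2*T)*√T = 2*T^(3/2))
(15 - K(Y(-4, 4)))*690 = (15 - 2*5^(3/2))*690 = (15 - 2*5*√5)*690 = (15 - 10*√5)*690 = 10350 - 6900*√5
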